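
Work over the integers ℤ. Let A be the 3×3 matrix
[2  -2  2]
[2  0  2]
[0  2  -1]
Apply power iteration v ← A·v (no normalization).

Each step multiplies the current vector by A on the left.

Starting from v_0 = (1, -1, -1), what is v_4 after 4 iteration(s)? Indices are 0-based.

v_4 = (-2, 10, 9)

v_0 = (1, -1, -1).
v_1 = A·v_0 = (2, 0, -1).
v_2 = A·v_1 = (2, 2, 1).
v_3 = A·v_2 = (2, 6, 3).
v_4 = A·v_3 = (-2, 10, 9).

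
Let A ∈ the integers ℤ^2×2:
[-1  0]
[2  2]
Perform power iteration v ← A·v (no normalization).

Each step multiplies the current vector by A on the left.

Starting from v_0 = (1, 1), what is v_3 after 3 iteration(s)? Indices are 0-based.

v_0 = (1, 1).
v_1 = A·v_0 = (-1, 4).
v_2 = A·v_1 = (1, 6).
v_3 = A·v_2 = (-1, 14).

v_3 = (-1, 14)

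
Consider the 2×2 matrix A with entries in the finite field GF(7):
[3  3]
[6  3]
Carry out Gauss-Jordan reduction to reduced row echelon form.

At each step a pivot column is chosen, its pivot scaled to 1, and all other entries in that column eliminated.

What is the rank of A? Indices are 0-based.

rank = 2

step 1: normalize row 0 (÷3) = (1, 1)
  row 1: subtract 6×row0 = (0, 4)
step 2: normalize row 1 (÷4) = (0, 1)
  row 0: subtract 1×row1 = (1, 0)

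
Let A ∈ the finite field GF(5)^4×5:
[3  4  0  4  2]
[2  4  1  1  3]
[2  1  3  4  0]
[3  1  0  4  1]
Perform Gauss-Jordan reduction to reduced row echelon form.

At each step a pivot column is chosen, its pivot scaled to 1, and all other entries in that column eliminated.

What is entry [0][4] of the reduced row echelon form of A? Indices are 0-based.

M[0][4] = 3

step 1: normalize row 0 (÷3) = (1, 3, 0, 3, 4)
  row 1: subtract 2×row0 = (0, 3, 1, 0, 0)
  row 2: subtract 2×row0 = (0, 0, 3, 3, 2)
  row 3: subtract 3×row0 = (0, 2, 0, 0, 4)
step 2: normalize row 1 (÷3) = (0, 1, 2, 0, 0)
  row 0: subtract 3×row1 = (1, 0, 4, 3, 4)
  row 3: subtract 2×row1 = (0, 0, 1, 0, 4)
step 3: normalize row 2 (÷3) = (0, 0, 1, 1, 4)
  row 0: subtract 4×row2 = (1, 0, 0, 4, 3)
  row 1: subtract 2×row2 = (0, 1, 0, 3, 2)
  row 3: subtract 1×row2 = (0, 0, 0, 4, 0)
step 4: normalize row 3 (÷4) = (0, 0, 0, 1, 0)
  row 0: subtract 4×row3 = (1, 0, 0, 0, 3)
  row 1: subtract 3×row3 = (0, 1, 0, 0, 2)
  row 2: subtract 1×row3 = (0, 0, 1, 0, 4)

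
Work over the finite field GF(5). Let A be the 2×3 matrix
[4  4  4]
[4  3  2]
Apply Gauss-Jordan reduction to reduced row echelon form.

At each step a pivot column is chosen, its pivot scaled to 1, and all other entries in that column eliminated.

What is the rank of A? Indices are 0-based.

step 1: normalize row 0 (÷4) = (1, 1, 1)
  row 1: subtract 4×row0 = (0, 4, 3)
step 2: normalize row 1 (÷4) = (0, 1, 2)
  row 0: subtract 1×row1 = (1, 0, 4)

rank = 2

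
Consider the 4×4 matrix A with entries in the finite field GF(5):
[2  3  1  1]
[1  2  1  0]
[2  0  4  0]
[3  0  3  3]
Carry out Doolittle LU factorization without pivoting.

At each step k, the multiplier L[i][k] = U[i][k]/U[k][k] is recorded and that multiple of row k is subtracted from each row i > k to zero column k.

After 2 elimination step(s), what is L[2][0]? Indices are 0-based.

L[2][0] = 1

[col 0] pivot 2
  R1 -= 3*R0 → (0, 3, 3, 2)  (L[1][0] := 3)
  R2 -= 1*R0 → (0, 2, 3, 4)  (L[2][0] := 1)
  R3 -= 4*R0 → (0, 3, 4, 4)  (L[3][0] := 4)
[col 1] pivot 3
  R2 -= 4*R1 → (0, 0, 1, 1)  (L[2][1] := 4)
  R3 -= 1*R1 → (0, 0, 1, 2)  (L[3][1] := 1)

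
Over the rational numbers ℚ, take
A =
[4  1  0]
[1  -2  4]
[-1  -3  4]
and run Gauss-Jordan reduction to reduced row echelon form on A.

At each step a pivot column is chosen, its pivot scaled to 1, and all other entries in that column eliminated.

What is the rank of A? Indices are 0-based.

rank = 3

[1] R0 /= 4  ⇒  (1, 1/4, 0)
     R1 -= 1·R0  ⇒  (0, -9/4, 4)
     R2 -= -1·R0  ⇒  (0, -11/4, 4)
[2] R1 /= -9/4  ⇒  (0, 1, -16/9)
     R0 -= 1/4·R1  ⇒  (1, 0, 4/9)
     R2 -= -11/4·R1  ⇒  (0, 0, -8/9)
[3] R2 /= -8/9  ⇒  (0, 0, 1)
     R0 -= 4/9·R2  ⇒  (1, 0, 0)
     R1 -= -16/9·R2  ⇒  (0, 1, 0)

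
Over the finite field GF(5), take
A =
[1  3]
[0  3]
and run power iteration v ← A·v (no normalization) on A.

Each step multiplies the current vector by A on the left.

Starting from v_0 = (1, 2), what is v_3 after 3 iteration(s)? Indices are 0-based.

v_0 = (1, 2).
v_1 = A·v_0 = (2, 1).
v_2 = A·v_1 = (0, 3).
v_3 = A·v_2 = (4, 4).

v_3 = (4, 4)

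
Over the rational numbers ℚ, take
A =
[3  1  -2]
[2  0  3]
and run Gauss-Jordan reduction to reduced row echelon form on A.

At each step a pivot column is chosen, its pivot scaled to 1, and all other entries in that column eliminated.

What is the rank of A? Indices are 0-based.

pivot(0,0)=3: scale R0 → (1, 1/3, -2/3)
  clear (1,0): R1 −= (2)R0 → (0, -2/3, 13/3)
pivot(1,1)=-2/3: scale R1 → (0, 1, -13/2)
  clear (0,1): R0 −= (1/3)R1 → (1, 0, 3/2)

rank = 2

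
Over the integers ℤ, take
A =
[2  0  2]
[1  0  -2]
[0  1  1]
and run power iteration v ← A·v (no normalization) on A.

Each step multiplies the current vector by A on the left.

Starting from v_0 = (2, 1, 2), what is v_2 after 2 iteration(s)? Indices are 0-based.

v_2 = (22, 2, 1)

v_0 = (2, 1, 2).
v_1 = A·v_0 = (8, -2, 3).
v_2 = A·v_1 = (22, 2, 1).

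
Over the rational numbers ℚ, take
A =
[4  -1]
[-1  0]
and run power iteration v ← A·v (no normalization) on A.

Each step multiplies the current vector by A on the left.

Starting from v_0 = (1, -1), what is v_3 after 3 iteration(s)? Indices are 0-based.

v_0 = (1, -1).
v_1 = A·v_0 = (5, -1).
v_2 = A·v_1 = (21, -5).
v_3 = A·v_2 = (89, -21).

v_3 = (89, -21)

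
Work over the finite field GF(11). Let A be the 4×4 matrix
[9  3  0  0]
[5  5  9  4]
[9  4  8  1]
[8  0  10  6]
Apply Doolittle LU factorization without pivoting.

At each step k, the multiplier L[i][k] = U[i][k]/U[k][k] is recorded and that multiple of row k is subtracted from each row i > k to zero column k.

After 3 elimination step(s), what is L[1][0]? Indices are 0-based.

L[1][0] = 3

Step 1: pivot at (0,0) is 9.
  row1 ← row1 − (3)·row0  ⇒  L[1][0]=3, U row1=(0, 7, 9, 4)
  row2 ← row2 − (1)·row0  ⇒  L[2][0]=1, U row2=(0, 1, 8, 1)
  row3 ← row3 − (7)·row0  ⇒  L[3][0]=7, U row3=(0, 1, 10, 6)
Step 2: pivot at (1,1) is 7.
  row2 ← row2 − (8)·row1  ⇒  L[2][1]=8, U row2=(0, 0, 2, 2)
  row3 ← row3 − (8)·row1  ⇒  L[3][1]=8, U row3=(0, 0, 4, 7)
Step 3: pivot at (2,2) is 2.
  row3 ← row3 − (2)·row2  ⇒  L[3][2]=2, U row3=(0, 0, 0, 3)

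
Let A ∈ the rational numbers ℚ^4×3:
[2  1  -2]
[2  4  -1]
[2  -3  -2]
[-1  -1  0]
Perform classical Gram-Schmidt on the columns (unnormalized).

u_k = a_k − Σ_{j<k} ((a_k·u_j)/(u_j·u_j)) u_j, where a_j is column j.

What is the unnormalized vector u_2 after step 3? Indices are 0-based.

Step 1: u_0 = a_0 = (2, 2, 2, -1).
Step 2: u_1 = a_1 − (5/13)·u_0 = (3/13, 42/13, -49/13, -8/13).
Step 3: u_2 = a_2 − (-10/13)·u_0 − (25/163)·u_1 = (-81/163, 7/163, 19/163, -110/163).

u_2 = (-81/163, 7/163, 19/163, -110/163)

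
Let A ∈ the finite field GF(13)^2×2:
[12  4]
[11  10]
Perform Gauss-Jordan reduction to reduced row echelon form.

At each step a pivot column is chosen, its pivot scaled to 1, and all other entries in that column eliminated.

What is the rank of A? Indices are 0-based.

[1] R0 /= 12  ⇒  (1, 9)
     R1 -= 11·R0  ⇒  (0, 2)
[2] R1 /= 2  ⇒  (0, 1)
     R0 -= 9·R1  ⇒  (1, 0)

rank = 2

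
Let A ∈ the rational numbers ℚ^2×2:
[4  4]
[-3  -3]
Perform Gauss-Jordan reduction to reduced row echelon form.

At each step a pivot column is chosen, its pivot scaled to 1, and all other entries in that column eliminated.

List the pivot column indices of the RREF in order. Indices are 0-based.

pivot columns: 0

pivot(0,0)=4: scale R0 → (1, 1)
  clear (1,0): R1 −= (-3)R0 → (0, 0)
col 1: no nonzero at/below row 1; advance.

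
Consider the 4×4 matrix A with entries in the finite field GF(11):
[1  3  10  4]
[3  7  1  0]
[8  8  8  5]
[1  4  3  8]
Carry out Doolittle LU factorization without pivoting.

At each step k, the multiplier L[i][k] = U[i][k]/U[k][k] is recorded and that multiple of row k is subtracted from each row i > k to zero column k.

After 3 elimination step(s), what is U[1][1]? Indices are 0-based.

Step 1: pivot at (0,0) is 1.
  row1 ← row1 − (3)·row0  ⇒  L[1][0]=3, U row1=(0, 9, 4, 10)
  row2 ← row2 − (8)·row0  ⇒  L[2][0]=8, U row2=(0, 6, 5, 6)
  row3 ← row3 − (1)·row0  ⇒  L[3][0]=1, U row3=(0, 1, 4, 4)
Step 2: pivot at (1,1) is 9.
  row2 ← row2 − (8)·row1  ⇒  L[2][1]=8, U row2=(0, 0, 6, 3)
  row3 ← row3 − (5)·row1  ⇒  L[3][1]=5, U row3=(0, 0, 6, 9)
Step 3: pivot at (2,2) is 6.
  row3 ← row3 − (1)·row2  ⇒  L[3][2]=1, U row3=(0, 0, 0, 6)

U[1][1] = 9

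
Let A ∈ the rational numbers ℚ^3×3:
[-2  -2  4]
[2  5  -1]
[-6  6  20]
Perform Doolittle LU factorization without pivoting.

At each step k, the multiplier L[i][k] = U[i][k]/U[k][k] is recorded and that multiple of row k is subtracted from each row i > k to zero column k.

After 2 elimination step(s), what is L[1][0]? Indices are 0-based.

L[1][0] = -1

[col 0] pivot -2
  R1 -= -1*R0 → (0, 3, 3)  (L[1][0] := -1)
  R2 -= 3*R0 → (0, 12, 8)  (L[2][0] := 3)
[col 1] pivot 3
  R2 -= 4*R1 → (0, 0, -4)  (L[2][1] := 4)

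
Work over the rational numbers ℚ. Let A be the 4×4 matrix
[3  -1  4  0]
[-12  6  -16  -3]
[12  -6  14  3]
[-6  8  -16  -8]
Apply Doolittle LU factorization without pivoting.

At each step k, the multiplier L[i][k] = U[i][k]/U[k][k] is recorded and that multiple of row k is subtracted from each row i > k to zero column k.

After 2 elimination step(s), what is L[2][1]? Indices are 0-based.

[col 0] pivot 3
  R1 -= -4*R0 → (0, 2, 0, -3)  (L[1][0] := -4)
  R2 -= 4*R0 → (0, -2, -2, 3)  (L[2][0] := 4)
  R3 -= -2*R0 → (0, 6, -8, -8)  (L[3][0] := -2)
[col 1] pivot 2
  R2 -= -1*R1 → (0, 0, -2, 0)  (L[2][1] := -1)
  R3 -= 3*R1 → (0, 0, -8, 1)  (L[3][1] := 3)

L[2][1] = -1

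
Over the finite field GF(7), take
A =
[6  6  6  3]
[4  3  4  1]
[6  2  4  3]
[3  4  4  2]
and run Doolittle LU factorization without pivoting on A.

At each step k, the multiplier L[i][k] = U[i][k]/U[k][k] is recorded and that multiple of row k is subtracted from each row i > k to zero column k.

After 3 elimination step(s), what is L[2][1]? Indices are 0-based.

k=0: U[0][0]=6
  eliminate (1,0): mult=3, new row 1: (0, 6, 0, 6); set L[1][0]=3
  eliminate (2,0): mult=1, new row 2: (0, 3, 5, 0); set L[2][0]=1
  eliminate (3,0): mult=4, new row 3: (0, 1, 1, 4); set L[3][0]=4
k=1: U[1][1]=6
  eliminate (2,1): mult=4, new row 2: (0, 0, 5, 4); set L[2][1]=4
  eliminate (3,1): mult=6, new row 3: (0, 0, 1, 3); set L[3][1]=6
k=2: U[2][2]=5
  eliminate (3,2): mult=3, new row 3: (0, 0, 0, 5); set L[3][2]=3

L[2][1] = 4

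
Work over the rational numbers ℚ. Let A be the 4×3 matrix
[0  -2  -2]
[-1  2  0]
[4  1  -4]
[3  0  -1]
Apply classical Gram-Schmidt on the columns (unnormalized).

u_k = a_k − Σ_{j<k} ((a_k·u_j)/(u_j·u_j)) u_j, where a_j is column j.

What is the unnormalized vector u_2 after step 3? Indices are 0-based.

u_2 = (-192/115, -247/230, -137/115, 283/230)

Step 1: u_0 = a_0 = (0, -1, 4, 3).
Step 2: u_1 = a_1 − (1/13)·u_0 = (-2, 27/13, 9/13, -3/13).
Step 3: u_2 = a_2 − (-19/26)·u_0 − (19/115)·u_1 = (-192/115, -247/230, -137/115, 283/230).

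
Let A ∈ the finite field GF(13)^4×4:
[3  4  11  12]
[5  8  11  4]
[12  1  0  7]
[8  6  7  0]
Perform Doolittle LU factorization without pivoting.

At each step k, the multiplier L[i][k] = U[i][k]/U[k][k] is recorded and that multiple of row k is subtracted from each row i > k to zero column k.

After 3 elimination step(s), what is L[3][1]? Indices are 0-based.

L[3][1] = 3

k=0: U[0][0]=3
  eliminate (1,0): mult=6, new row 1: (0, 10, 10, 10); set L[1][0]=6
  eliminate (2,0): mult=4, new row 2: (0, 11, 8, 11); set L[2][0]=4
  eliminate (3,0): mult=7, new row 3: (0, 4, 8, 7); set L[3][0]=7
k=1: U[1][1]=10
  eliminate (2,1): mult=5, new row 2: (0, 0, 10, 0); set L[2][1]=5
  eliminate (3,1): mult=3, new row 3: (0, 0, 4, 3); set L[3][1]=3
k=2: U[2][2]=10
  eliminate (3,2): mult=3, new row 3: (0, 0, 0, 3); set L[3][2]=3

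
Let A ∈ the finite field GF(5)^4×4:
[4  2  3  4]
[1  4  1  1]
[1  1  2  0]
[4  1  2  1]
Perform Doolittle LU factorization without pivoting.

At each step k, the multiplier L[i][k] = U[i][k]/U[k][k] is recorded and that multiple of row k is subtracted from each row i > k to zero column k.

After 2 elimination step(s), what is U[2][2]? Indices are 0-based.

U[2][2] = 3

k=0: U[0][0]=4
  eliminate (1,0): mult=4, new row 1: (0, 1, 4, 0); set L[1][0]=4
  eliminate (2,0): mult=4, new row 2: (0, 3, 0, 4); set L[2][0]=4
  eliminate (3,0): mult=1, new row 3: (0, 4, 4, 2); set L[3][0]=1
k=1: U[1][1]=1
  eliminate (2,1): mult=3, new row 2: (0, 0, 3, 4); set L[2][1]=3
  eliminate (3,1): mult=4, new row 3: (0, 0, 3, 2); set L[3][1]=4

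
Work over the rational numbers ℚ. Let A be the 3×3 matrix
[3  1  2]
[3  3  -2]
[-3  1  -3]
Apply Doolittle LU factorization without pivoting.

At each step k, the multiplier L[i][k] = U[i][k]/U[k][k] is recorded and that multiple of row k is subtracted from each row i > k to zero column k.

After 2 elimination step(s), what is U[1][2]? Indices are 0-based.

U[1][2] = -4

k=0: U[0][0]=3
  eliminate (1,0): mult=1, new row 1: (0, 2, -4); set L[1][0]=1
  eliminate (2,0): mult=-1, new row 2: (0, 2, -1); set L[2][0]=-1
k=1: U[1][1]=2
  eliminate (2,1): mult=1, new row 2: (0, 0, 3); set L[2][1]=1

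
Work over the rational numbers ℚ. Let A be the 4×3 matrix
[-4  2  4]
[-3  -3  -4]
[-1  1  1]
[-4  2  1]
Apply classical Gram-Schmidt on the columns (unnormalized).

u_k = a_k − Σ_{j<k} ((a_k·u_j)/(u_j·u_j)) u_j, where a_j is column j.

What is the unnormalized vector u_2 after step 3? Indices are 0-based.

Step 1: u_0 = a_0 = (-4, -3, -1, -4).
Step 2: u_1 = a_1 − (-4/21)·u_0 = (26/21, -25/7, 17/21, 26/21).
Step 3: u_2 = a_2 − (-3/14)·u_0 − (447/346)·u_1 = (267/173, -5/173, -45/173, -252/173).

u_2 = (267/173, -5/173, -45/173, -252/173)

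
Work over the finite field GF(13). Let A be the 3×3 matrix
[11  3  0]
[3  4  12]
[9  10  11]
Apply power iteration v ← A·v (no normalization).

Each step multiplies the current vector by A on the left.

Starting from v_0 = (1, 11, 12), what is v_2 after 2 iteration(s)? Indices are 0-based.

v_0 = (1, 11, 12).
v_1 = A·v_0 = (5, 9, 4).
v_2 = A·v_1 = (4, 8, 10).

v_2 = (4, 8, 10)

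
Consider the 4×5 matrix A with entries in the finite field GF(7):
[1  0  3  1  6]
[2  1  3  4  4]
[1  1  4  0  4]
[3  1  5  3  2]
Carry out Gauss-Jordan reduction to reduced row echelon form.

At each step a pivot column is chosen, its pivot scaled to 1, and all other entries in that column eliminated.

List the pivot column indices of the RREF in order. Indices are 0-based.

pivot columns: 0, 1, 2, 3

pivot(0,0)=1: scale R0 → (1, 0, 3, 1, 6)
  clear (1,0): R1 −= (2)R0 → (0, 1, 4, 2, 6)
  clear (2,0): R2 −= (1)R0 → (0, 1, 1, 6, 5)
  clear (3,0): R3 −= (3)R0 → (0, 1, 3, 0, 5)
pivot(1,1)=1: scale R1 → (0, 1, 4, 2, 6)
  clear (2,1): R2 −= (1)R1 → (0, 0, 4, 4, 6)
  clear (3,1): R3 −= (1)R1 → (0, 0, 6, 5, 6)
pivot(2,2)=4: scale R2 → (0, 0, 1, 1, 5)
  clear (0,2): R0 −= (3)R2 → (1, 0, 0, 5, 5)
  clear (1,2): R1 −= (4)R2 → (0, 1, 0, 5, 0)
  clear (3,2): R3 −= (6)R2 → (0, 0, 0, 6, 4)
pivot(3,3)=6: scale R3 → (0, 0, 0, 1, 3)
  clear (0,3): R0 −= (5)R3 → (1, 0, 0, 0, 4)
  clear (1,3): R1 −= (5)R3 → (0, 1, 0, 0, 6)
  clear (2,3): R2 −= (1)R3 → (0, 0, 1, 0, 2)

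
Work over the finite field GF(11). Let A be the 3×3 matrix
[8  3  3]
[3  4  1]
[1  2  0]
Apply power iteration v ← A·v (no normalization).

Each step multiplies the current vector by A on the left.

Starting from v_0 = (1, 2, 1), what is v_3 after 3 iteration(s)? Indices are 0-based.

v_3 = (6, 6, 10)

v_0 = (1, 2, 1).
v_1 = A·v_0 = (6, 1, 5).
v_2 = A·v_1 = (0, 5, 8).
v_3 = A·v_2 = (6, 6, 10).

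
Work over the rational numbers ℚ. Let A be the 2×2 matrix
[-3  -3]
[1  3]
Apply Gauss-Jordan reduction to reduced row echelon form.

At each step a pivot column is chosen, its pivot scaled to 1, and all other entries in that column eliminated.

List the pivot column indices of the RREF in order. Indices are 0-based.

step 1: normalize row 0 (÷-3) = (1, 1)
  row 1: subtract 1×row0 = (0, 2)
step 2: normalize row 1 (÷2) = (0, 1)
  row 0: subtract 1×row1 = (1, 0)

pivot columns: 0, 1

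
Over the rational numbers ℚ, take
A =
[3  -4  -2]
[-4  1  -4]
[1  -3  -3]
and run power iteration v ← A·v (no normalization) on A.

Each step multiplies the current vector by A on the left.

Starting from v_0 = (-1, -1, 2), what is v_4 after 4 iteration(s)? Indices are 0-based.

v_4 = (591, 671, 730)

v_0 = (-1, -1, 2).
v_1 = A·v_0 = (-3, -5, -4).
v_2 = A·v_1 = (19, 23, 24).
v_3 = A·v_2 = (-83, -149, -122).
v_4 = A·v_3 = (591, 671, 730).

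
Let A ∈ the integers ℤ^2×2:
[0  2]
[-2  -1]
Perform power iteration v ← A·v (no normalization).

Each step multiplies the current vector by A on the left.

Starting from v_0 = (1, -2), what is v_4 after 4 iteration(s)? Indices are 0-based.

v_4 = (-16, -24)

v_0 = (1, -2).
v_1 = A·v_0 = (-4, 0).
v_2 = A·v_1 = (0, 8).
v_3 = A·v_2 = (16, -8).
v_4 = A·v_3 = (-16, -24).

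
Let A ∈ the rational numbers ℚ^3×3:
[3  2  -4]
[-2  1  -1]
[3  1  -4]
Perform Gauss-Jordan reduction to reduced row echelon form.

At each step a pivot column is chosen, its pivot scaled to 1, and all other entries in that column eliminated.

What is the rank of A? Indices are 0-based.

rank = 3

pivot(0,0)=3: scale R0 → (1, 2/3, -4/3)
  clear (1,0): R1 −= (-2)R0 → (0, 7/3, -11/3)
  clear (2,0): R2 −= (3)R0 → (0, -1, 0)
pivot(1,1)=7/3: scale R1 → (0, 1, -11/7)
  clear (0,1): R0 −= (2/3)R1 → (1, 0, -2/7)
  clear (2,1): R2 −= (-1)R1 → (0, 0, -11/7)
pivot(2,2)=-11/7: scale R2 → (0, 0, 1)
  clear (0,2): R0 −= (-2/7)R2 → (1, 0, 0)
  clear (1,2): R1 −= (-11/7)R2 → (0, 1, 0)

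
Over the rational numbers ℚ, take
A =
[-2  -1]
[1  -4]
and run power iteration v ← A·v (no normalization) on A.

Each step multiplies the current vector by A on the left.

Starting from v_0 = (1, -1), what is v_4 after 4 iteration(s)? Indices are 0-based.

v_0 = (1, -1).
v_1 = A·v_0 = (-1, 5).
v_2 = A·v_1 = (-3, -21).
v_3 = A·v_2 = (27, 81).
v_4 = A·v_3 = (-135, -297).

v_4 = (-135, -297)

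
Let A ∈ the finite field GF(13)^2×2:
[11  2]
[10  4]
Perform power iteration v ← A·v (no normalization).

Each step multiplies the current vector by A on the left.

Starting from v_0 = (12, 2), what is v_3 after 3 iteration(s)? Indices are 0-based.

v_3 = (6, 9)

v_0 = (12, 2).
v_1 = A·v_0 = (6, 11).
v_2 = A·v_1 = (10, 0).
v_3 = A·v_2 = (6, 9).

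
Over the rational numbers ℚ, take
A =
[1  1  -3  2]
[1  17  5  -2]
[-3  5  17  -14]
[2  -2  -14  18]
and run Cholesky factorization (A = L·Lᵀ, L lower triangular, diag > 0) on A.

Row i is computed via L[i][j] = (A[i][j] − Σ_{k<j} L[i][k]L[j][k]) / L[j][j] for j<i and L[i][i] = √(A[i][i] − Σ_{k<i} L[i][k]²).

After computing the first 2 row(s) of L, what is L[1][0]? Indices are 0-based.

Step 1: L[0][0] = √(1) = 1.
  L[1][0] = (1) / L[0][0] = 1.
Step 2: L[1][1] = √(16) = 4.

L[1][0] = 1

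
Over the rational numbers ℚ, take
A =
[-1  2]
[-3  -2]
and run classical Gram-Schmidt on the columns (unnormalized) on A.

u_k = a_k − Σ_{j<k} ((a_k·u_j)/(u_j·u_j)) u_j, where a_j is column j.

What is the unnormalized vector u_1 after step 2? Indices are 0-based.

Step 1: u_0 = a_0 = (-1, -3).
Step 2: u_1 = a_1 − (2/5)·u_0 = (12/5, -4/5).

u_1 = (12/5, -4/5)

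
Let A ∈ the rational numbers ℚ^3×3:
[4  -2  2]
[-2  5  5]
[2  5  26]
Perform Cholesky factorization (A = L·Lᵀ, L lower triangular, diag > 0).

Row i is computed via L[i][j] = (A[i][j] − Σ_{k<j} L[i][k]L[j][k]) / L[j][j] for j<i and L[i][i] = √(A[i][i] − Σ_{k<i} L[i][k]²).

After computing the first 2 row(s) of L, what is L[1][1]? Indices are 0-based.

Step 1: L[0][0] = √(4) = 2.
  L[1][0] = (-2) / L[0][0] = -1.
Step 2: L[1][1] = √(4) = 2.

L[1][1] = 2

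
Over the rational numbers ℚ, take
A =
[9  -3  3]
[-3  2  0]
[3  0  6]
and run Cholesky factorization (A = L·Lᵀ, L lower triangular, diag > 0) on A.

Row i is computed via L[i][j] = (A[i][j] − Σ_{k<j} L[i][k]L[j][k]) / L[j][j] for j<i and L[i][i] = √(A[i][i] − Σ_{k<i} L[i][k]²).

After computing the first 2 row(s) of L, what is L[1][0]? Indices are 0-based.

L[1][0] = -1

Step 1: L[0][0] = √(9) = 3.
  L[1][0] = (-3) / L[0][0] = -1.
Step 2: L[1][1] = √(1) = 1.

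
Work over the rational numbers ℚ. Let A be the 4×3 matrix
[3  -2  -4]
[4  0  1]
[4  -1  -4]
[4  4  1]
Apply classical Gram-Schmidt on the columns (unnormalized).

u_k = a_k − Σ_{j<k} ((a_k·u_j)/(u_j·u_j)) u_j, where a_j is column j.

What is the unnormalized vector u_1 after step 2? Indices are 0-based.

u_1 = (-44/19, -8/19, -27/19, 68/19)

Step 1: u_0 = a_0 = (3, 4, 4, 4).
Step 2: u_1 = a_1 − (2/19)·u_0 = (-44/19, -8/19, -27/19, 68/19).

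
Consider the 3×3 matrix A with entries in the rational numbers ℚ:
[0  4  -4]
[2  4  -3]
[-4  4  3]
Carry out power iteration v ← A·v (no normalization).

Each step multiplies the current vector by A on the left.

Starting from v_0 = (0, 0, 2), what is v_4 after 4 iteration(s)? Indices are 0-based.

v_0 = (0, 0, 2).
v_1 = A·v_0 = (-8, -6, 6).
v_2 = A·v_1 = (-48, -58, 26).
v_3 = A·v_2 = (-336, -406, 38).
v_4 = A·v_3 = (-1776, -2410, -166).

v_4 = (-1776, -2410, -166)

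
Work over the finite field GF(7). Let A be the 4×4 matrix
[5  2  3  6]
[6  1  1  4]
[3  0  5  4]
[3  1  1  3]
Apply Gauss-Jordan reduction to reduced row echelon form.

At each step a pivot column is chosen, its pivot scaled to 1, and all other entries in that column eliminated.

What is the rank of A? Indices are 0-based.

step 1: normalize row 0 (÷5) = (1, 6, 2, 4)
  row 1: subtract 6×row0 = (0, 0, 3, 1)
  row 2: subtract 3×row0 = (0, 3, 6, 6)
  row 3: subtract 3×row0 = (0, 4, 2, 5)
step 2: exchange rows 1,2
step 2: normalize row 1 (÷3) = (0, 1, 2, 2)
  row 0: subtract 6×row1 = (1, 0, 4, 6)
  row 3: subtract 4×row1 = (0, 0, 1, 4)
step 3: normalize row 2 (÷3) = (0, 0, 1, 5)
  row 0: subtract 4×row2 = (1, 0, 0, 0)
  row 1: subtract 2×row2 = (0, 1, 0, 6)
  row 3: subtract 1×row2 = (0, 0, 0, 6)
step 4: normalize row 3 (÷6) = (0, 0, 0, 1)
  row 1: subtract 6×row3 = (0, 1, 0, 0)
  row 2: subtract 5×row3 = (0, 0, 1, 0)

rank = 4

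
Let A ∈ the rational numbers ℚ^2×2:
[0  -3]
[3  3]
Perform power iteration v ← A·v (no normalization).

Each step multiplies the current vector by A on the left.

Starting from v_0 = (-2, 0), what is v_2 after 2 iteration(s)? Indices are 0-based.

v_2 = (18, -18)

v_0 = (-2, 0).
v_1 = A·v_0 = (0, -6).
v_2 = A·v_1 = (18, -18).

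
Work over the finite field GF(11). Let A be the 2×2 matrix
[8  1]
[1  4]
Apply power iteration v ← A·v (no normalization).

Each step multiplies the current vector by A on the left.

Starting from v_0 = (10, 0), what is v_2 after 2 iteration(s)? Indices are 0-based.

v_0 = (10, 0).
v_1 = A·v_0 = (3, 10).
v_2 = A·v_1 = (1, 10).

v_2 = (1, 10)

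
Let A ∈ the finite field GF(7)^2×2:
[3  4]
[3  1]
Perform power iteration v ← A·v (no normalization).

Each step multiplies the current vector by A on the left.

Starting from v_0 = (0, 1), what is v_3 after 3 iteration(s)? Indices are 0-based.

v_0 = (0, 1).
v_1 = A·v_0 = (4, 1).
v_2 = A·v_1 = (2, 6).
v_3 = A·v_2 = (2, 5).

v_3 = (2, 5)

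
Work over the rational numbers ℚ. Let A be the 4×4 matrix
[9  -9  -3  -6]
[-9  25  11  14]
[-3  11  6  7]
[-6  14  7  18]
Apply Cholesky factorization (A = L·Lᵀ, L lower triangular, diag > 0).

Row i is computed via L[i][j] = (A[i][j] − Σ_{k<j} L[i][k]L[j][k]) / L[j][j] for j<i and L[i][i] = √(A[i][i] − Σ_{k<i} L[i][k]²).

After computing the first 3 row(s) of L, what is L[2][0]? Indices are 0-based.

Step 1: L[0][0] = √(9) = 3.
  L[1][0] = (-9) / L[0][0] = -3.
Step 2: L[1][1] = √(16) = 4.
  L[2][0] = (-3) / L[0][0] = -1.
  L[2][1] = (8) / L[1][1] = 2.
Step 3: L[2][2] = √(1) = 1.

L[2][0] = -1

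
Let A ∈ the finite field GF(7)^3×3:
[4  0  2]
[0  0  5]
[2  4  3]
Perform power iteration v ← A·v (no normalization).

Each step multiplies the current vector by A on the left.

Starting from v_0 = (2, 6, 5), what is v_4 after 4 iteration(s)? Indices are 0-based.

v_4 = (1, 6, 6)

v_0 = (2, 6, 5).
v_1 = A·v_0 = (4, 4, 1).
v_2 = A·v_1 = (4, 5, 6).
v_3 = A·v_2 = (0, 2, 4).
v_4 = A·v_3 = (1, 6, 6).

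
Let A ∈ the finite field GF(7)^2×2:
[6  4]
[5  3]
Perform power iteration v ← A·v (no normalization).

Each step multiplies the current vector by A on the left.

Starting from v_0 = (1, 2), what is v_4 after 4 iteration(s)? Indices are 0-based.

v_4 = (5, 4)

v_0 = (1, 2).
v_1 = A·v_0 = (0, 4).
v_2 = A·v_1 = (2, 5).
v_3 = A·v_2 = (4, 4).
v_4 = A·v_3 = (5, 4).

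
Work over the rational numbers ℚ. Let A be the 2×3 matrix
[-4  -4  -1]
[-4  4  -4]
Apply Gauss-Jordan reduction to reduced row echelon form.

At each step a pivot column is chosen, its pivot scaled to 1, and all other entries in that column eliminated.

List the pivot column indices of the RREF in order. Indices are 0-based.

step 1: normalize row 0 (÷-4) = (1, 1, 1/4)
  row 1: subtract -4×row0 = (0, 8, -3)
step 2: normalize row 1 (÷8) = (0, 1, -3/8)
  row 0: subtract 1×row1 = (1, 0, 5/8)

pivot columns: 0, 1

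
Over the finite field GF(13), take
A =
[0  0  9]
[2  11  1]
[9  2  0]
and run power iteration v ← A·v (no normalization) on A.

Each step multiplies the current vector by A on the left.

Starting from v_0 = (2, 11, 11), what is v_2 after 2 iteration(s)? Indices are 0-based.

v_0 = (2, 11, 11).
v_1 = A·v_0 = (8, 6, 1).
v_2 = A·v_1 = (9, 5, 6).

v_2 = (9, 5, 6)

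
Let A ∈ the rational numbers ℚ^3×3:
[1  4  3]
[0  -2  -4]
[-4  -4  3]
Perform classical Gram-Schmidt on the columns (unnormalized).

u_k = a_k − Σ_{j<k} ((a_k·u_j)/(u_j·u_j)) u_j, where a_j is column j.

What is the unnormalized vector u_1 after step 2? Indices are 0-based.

u_1 = (48/17, -2, 12/17)

Step 1: u_0 = a_0 = (1, 0, -4).
Step 2: u_1 = a_1 − (20/17)·u_0 = (48/17, -2, 12/17).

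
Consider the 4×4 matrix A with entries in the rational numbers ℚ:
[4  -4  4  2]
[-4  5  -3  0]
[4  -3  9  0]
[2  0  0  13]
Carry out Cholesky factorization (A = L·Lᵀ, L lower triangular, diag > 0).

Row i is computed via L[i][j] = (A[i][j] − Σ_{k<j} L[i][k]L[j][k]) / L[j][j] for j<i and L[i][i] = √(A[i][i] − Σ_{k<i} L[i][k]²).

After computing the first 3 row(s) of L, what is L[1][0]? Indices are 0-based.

Step 1: L[0][0] = √(4) = 2.
  L[1][0] = (-4) / L[0][0] = -2.
Step 2: L[1][1] = √(1) = 1.
  L[2][0] = (4) / L[0][0] = 2.
  L[2][1] = (1) / L[1][1] = 1.
Step 3: L[2][2] = √(4) = 2.

L[1][0] = -2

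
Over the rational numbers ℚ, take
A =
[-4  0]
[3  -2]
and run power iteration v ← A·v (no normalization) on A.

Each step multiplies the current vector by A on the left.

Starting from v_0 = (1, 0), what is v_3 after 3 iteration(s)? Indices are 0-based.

v_0 = (1, 0).
v_1 = A·v_0 = (-4, 3).
v_2 = A·v_1 = (16, -18).
v_3 = A·v_2 = (-64, 84).

v_3 = (-64, 84)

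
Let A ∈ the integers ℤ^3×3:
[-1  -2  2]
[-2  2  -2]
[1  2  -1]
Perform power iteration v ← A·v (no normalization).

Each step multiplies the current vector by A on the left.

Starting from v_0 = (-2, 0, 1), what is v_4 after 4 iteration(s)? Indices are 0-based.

v_0 = (-2, 0, 1).
v_1 = A·v_0 = (4, 2, -3).
v_2 = A·v_1 = (-14, 2, 11).
v_3 = A·v_2 = (32, 10, -21).
v_4 = A·v_3 = (-94, -2, 73).

v_4 = (-94, -2, 73)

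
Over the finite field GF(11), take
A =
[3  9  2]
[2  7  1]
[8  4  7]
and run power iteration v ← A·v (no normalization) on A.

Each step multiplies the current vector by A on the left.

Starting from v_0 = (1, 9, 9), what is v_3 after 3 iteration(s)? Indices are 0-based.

v_3 = (1, 4, 3)

v_0 = (1, 9, 9).
v_1 = A·v_0 = (3, 8, 8).
v_2 = A·v_1 = (9, 4, 2).
v_3 = A·v_2 = (1, 4, 3).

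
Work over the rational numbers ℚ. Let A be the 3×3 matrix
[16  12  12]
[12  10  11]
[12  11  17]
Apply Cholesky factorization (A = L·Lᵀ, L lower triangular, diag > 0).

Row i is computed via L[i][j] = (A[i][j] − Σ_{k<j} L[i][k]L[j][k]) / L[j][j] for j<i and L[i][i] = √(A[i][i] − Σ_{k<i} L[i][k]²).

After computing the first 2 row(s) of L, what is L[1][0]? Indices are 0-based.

L[1][0] = 3

Step 1: L[0][0] = √(16) = 4.
  L[1][0] = (12) / L[0][0] = 3.
Step 2: L[1][1] = √(1) = 1.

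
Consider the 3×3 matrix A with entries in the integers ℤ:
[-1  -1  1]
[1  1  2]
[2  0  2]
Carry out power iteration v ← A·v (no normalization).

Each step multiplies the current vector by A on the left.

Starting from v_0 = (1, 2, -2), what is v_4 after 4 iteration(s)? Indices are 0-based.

v_4 = (22, -82, -56)

v_0 = (1, 2, -2).
v_1 = A·v_0 = (-5, -1, -2).
v_2 = A·v_1 = (4, -10, -14).
v_3 = A·v_2 = (-8, -34, -20).
v_4 = A·v_3 = (22, -82, -56).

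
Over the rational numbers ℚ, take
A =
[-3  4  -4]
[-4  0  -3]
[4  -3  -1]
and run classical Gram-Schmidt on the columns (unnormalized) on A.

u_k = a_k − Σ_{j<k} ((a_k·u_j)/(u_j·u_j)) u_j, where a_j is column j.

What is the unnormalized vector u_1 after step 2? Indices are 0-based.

Step 1: u_0 = a_0 = (-3, -4, 4).
Step 2: u_1 = a_1 − (-24/41)·u_0 = (92/41, -96/41, -27/41).

u_1 = (92/41, -96/41, -27/41)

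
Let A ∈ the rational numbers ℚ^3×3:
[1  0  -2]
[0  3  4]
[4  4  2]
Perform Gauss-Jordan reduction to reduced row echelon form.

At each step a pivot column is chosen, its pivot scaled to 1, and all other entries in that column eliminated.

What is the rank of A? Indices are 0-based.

[1] R0 /= 1  ⇒  (1, 0, -2)
     R2 -= 4·R0  ⇒  (0, 4, 10)
[2] R1 /= 3  ⇒  (0, 1, 4/3)
     R2 -= 4·R1  ⇒  (0, 0, 14/3)
[3] R2 /= 14/3  ⇒  (0, 0, 1)
     R0 -= -2·R2  ⇒  (1, 0, 0)
     R1 -= 4/3·R2  ⇒  (0, 1, 0)

rank = 3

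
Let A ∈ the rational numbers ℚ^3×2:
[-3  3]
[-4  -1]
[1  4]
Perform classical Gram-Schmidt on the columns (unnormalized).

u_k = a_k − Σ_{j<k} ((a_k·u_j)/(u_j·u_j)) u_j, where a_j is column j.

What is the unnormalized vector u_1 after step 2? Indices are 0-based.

u_1 = (75/26, -15/13, 105/26)

Step 1: u_0 = a_0 = (-3, -4, 1).
Step 2: u_1 = a_1 − (-1/26)·u_0 = (75/26, -15/13, 105/26).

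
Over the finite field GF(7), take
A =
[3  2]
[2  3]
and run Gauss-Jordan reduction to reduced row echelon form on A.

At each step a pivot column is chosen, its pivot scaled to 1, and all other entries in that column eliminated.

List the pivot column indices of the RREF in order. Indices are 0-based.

pivot columns: 0, 1

pivot(0,0)=3: scale R0 → (1, 3)
  clear (1,0): R1 −= (2)R0 → (0, 4)
pivot(1,1)=4: scale R1 → (0, 1)
  clear (0,1): R0 −= (3)R1 → (1, 0)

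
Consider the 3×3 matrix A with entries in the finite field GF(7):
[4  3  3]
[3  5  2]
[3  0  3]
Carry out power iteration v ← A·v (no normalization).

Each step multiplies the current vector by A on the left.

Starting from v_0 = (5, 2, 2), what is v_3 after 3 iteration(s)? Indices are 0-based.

v_0 = (5, 2, 2).
v_1 = A·v_0 = (4, 1, 0).
v_2 = A·v_1 = (5, 3, 5).
v_3 = A·v_2 = (2, 5, 2).

v_3 = (2, 5, 2)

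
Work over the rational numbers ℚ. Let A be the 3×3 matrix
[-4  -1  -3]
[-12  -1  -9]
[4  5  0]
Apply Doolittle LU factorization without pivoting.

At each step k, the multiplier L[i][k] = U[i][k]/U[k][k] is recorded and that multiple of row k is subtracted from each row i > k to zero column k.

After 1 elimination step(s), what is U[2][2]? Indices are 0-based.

U[2][2] = -3

Step 1: pivot at (0,0) is -4.
  row1 ← row1 − (3)·row0  ⇒  L[1][0]=3, U row1=(0, 2, 0)
  row2 ← row2 − (-1)·row0  ⇒  L[2][0]=-1, U row2=(0, 4, -3)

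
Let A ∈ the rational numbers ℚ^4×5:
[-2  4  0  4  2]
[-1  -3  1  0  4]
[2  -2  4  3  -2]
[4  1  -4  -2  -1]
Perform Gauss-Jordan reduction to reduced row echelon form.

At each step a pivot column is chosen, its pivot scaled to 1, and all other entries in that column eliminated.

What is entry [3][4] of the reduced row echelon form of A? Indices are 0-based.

M[3][4] = 18/11

pivot(0,0)=-2: scale R0 → (1, -2, 0, -2, -1)
  clear (1,0): R1 −= (-1)R0 → (0, -5, 1, -2, 3)
  clear (2,0): R2 −= (2)R0 → (0, 2, 4, 7, 0)
  clear (3,0): R3 −= (4)R0 → (0, 9, -4, 6, 3)
pivot(1,1)=-5: scale R1 → (0, 1, -1/5, 2/5, -3/5)
  clear (0,1): R0 −= (-2)R1 → (1, 0, -2/5, -6/5, -11/5)
  clear (2,1): R2 −= (2)R1 → (0, 0, 22/5, 31/5, 6/5)
  clear (3,1): R3 −= (9)R1 → (0, 0, -11/5, 12/5, 42/5)
pivot(2,2)=22/5: scale R2 → (0, 0, 1, 31/22, 3/11)
  clear (0,2): R0 −= (-2/5)R2 → (1, 0, 0, -7/11, -23/11)
  clear (1,2): R1 −= (-1/5)R2 → (0, 1, 0, 15/22, -6/11)
  clear (3,2): R3 −= (-11/5)R2 → (0, 0, 0, 11/2, 9)
pivot(3,3)=11/2: scale R3 → (0, 0, 0, 1, 18/11)
  clear (0,3): R0 −= (-7/11)R3 → (1, 0, 0, 0, -127/121)
  clear (1,3): R1 −= (15/22)R3 → (0, 1, 0, 0, -201/121)
  clear (2,3): R2 −= (31/22)R3 → (0, 0, 1, 0, -246/121)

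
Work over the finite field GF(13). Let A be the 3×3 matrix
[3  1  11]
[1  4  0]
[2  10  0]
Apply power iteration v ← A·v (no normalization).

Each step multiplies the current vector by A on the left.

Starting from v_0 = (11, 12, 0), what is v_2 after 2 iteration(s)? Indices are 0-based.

v_0 = (11, 12, 0).
v_1 = A·v_0 = (6, 7, 12).
v_2 = A·v_1 = (1, 8, 4).

v_2 = (1, 8, 4)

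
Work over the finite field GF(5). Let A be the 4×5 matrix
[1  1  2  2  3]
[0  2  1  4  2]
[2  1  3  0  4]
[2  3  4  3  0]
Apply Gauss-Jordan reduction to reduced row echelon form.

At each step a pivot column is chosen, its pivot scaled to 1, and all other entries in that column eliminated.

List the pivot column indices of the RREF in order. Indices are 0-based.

pivot columns: 0, 1, 2, 3

[1] R0 /= 1  ⇒  (1, 1, 2, 2, 3)
     R2 -= 2·R0  ⇒  (0, 4, 4, 1, 3)
     R3 -= 2·R0  ⇒  (0, 1, 0, 4, 4)
[2] R1 /= 2  ⇒  (0, 1, 3, 2, 1)
     R0 -= 1·R1  ⇒  (1, 0, 4, 0, 2)
     R2 -= 4·R1  ⇒  (0, 0, 2, 3, 4)
     R3 -= 1·R1  ⇒  (0, 0, 2, 2, 3)
[3] R2 /= 2  ⇒  (0, 0, 1, 4, 2)
     R0 -= 4·R2  ⇒  (1, 0, 0, 4, 4)
     R1 -= 3·R2  ⇒  (0, 1, 0, 0, 0)
     R3 -= 2·R2  ⇒  (0, 0, 0, 4, 4)
[4] R3 /= 4  ⇒  (0, 0, 0, 1, 1)
     R0 -= 4·R3  ⇒  (1, 0, 0, 0, 0)
     R2 -= 4·R3  ⇒  (0, 0, 1, 0, 3)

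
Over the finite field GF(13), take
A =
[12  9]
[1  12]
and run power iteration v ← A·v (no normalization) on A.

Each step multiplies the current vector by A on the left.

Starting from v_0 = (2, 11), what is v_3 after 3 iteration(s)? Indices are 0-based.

v_0 = (2, 11).
v_1 = A·v_0 = (6, 4).
v_2 = A·v_1 = (4, 2).
v_3 = A·v_2 = (1, 2).

v_3 = (1, 2)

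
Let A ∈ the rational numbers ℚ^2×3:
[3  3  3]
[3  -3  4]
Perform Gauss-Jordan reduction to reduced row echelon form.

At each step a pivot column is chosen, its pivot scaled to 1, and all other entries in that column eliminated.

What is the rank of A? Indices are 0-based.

rank = 2

step 1: normalize row 0 (÷3) = (1, 1, 1)
  row 1: subtract 3×row0 = (0, -6, 1)
step 2: normalize row 1 (÷-6) = (0, 1, -1/6)
  row 0: subtract 1×row1 = (1, 0, 7/6)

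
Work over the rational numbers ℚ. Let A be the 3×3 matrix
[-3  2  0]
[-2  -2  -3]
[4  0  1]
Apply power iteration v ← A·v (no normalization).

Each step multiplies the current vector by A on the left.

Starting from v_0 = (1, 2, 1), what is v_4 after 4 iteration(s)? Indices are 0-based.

v_0 = (1, 2, 1).
v_1 = A·v_0 = (1, -9, 5).
v_2 = A·v_1 = (-21, 1, 9).
v_3 = A·v_2 = (65, 13, -75).
v_4 = A·v_3 = (-169, 69, 185).

v_4 = (-169, 69, 185)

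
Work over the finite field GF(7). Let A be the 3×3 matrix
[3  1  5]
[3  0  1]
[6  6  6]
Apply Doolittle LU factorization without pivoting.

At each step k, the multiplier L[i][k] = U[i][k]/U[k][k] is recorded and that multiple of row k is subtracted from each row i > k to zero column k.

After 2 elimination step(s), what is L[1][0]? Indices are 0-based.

[col 0] pivot 3
  R1 -= 1*R0 → (0, 6, 3)  (L[1][0] := 1)
  R2 -= 2*R0 → (0, 4, 3)  (L[2][0] := 2)
[col 1] pivot 6
  R2 -= 3*R1 → (0, 0, 1)  (L[2][1] := 3)

L[1][0] = 1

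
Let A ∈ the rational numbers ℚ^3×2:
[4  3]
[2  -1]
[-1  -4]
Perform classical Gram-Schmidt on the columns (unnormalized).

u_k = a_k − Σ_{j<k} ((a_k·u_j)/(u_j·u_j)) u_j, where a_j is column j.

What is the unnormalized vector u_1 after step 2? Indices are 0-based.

Step 1: u_0 = a_0 = (4, 2, -1).
Step 2: u_1 = a_1 − (2/3)·u_0 = (1/3, -7/3, -10/3).

u_1 = (1/3, -7/3, -10/3)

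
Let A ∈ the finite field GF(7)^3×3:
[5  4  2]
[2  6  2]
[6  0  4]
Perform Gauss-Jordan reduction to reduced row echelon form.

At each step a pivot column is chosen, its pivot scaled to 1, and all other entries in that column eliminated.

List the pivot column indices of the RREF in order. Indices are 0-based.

pivot columns: 0, 1, 2

step 1: normalize row 0 (÷5) = (1, 5, 6)
  row 1: subtract 2×row0 = (0, 3, 4)
  row 2: subtract 6×row0 = (0, 5, 3)
step 2: normalize row 1 (÷3) = (0, 1, 6)
  row 0: subtract 5×row1 = (1, 0, 4)
  row 2: subtract 5×row1 = (0, 0, 1)
step 3: normalize row 2 (÷1) = (0, 0, 1)
  row 0: subtract 4×row2 = (1, 0, 0)
  row 1: subtract 6×row2 = (0, 1, 0)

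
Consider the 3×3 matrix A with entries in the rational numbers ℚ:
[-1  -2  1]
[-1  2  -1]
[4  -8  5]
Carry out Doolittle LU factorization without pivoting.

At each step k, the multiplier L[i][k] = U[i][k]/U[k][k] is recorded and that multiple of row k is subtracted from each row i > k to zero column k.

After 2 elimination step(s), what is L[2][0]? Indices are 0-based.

Step 1: pivot at (0,0) is -1.
  row1 ← row1 − (1)·row0  ⇒  L[1][0]=1, U row1=(0, 4, -2)
  row2 ← row2 − (-4)·row0  ⇒  L[2][0]=-4, U row2=(0, -16, 9)
Step 2: pivot at (1,1) is 4.
  row2 ← row2 − (-4)·row1  ⇒  L[2][1]=-4, U row2=(0, 0, 1)

L[2][0] = -4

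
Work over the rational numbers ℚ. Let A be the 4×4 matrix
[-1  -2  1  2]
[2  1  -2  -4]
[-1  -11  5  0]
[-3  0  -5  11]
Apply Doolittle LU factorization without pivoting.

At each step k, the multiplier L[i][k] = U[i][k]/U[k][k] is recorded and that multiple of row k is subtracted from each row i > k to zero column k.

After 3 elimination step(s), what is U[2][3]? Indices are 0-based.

Step 1: pivot at (0,0) is -1.
  row1 ← row1 − (-2)·row0  ⇒  L[1][0]=-2, U row1=(0, -3, 0, 0)
  row2 ← row2 − (1)·row0  ⇒  L[2][0]=1, U row2=(0, -9, 4, -2)
  row3 ← row3 − (3)·row0  ⇒  L[3][0]=3, U row3=(0, 6, -8, 5)
Step 2: pivot at (1,1) is -3.
  row2 ← row2 − (3)·row1  ⇒  L[2][1]=3, U row2=(0, 0, 4, -2)
  row3 ← row3 − (-2)·row1  ⇒  L[3][1]=-2, U row3=(0, 0, -8, 5)
Step 3: pivot at (2,2) is 4.
  row3 ← row3 − (-2)·row2  ⇒  L[3][2]=-2, U row3=(0, 0, 0, 1)

U[2][3] = -2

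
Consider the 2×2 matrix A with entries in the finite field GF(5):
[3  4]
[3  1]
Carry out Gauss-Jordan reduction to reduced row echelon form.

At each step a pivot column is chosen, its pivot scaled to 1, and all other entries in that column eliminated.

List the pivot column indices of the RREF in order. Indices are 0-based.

pivot(0,0)=3: scale R0 → (1, 3)
  clear (1,0): R1 −= (3)R0 → (0, 2)
pivot(1,1)=2: scale R1 → (0, 1)
  clear (0,1): R0 −= (3)R1 → (1, 0)

pivot columns: 0, 1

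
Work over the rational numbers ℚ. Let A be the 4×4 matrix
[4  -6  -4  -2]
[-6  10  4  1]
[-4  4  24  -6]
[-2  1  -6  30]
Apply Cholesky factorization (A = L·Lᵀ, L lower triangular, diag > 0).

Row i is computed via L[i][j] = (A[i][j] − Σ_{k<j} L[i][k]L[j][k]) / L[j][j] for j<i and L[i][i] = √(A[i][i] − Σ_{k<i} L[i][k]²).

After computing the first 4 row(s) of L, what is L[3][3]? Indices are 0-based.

L[3][3] = 4

Step 1: L[0][0] = √(4) = 2.
  L[1][0] = (-6) / L[0][0] = -3.
Step 2: L[1][1] = √(1) = 1.
  L[2][0] = (-4) / L[0][0] = -2.
  L[2][1] = (-2) / L[1][1] = -2.
Step 3: L[2][2] = √(16) = 4.
  L[3][0] = (-2) / L[0][0] = -1.
  L[3][1] = (-2) / L[1][1] = -2.
  L[3][2] = (-12) / L[2][2] = -3.
Step 4: L[3][3] = √(16) = 4.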